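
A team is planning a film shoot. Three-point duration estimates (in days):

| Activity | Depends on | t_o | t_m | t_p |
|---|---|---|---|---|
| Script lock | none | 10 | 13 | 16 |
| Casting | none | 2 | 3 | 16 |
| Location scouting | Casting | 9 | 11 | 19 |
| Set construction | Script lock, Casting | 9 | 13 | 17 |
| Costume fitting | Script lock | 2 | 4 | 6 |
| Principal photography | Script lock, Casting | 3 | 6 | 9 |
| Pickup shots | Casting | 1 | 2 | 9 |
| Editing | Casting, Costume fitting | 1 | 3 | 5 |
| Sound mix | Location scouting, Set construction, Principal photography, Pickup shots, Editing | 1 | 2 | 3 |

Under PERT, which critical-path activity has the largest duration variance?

te_Script lock = (10 + 4·13 + 16)/6 = 78/6 = 13; σ²_Script lock = ((16−10)/6)² = 1.000
te_Casting = (2 + 4·3 + 16)/6 = 30/6 = 5; σ²_Casting = ((16−2)/6)² = 5.444
te_Location scouting = (9 + 4·11 + 19)/6 = 72/6 = 12; σ²_Location scouting = ((19−9)/6)² = 2.778
te_Set construction = (9 + 4·13 + 17)/6 = 78/6 = 13; σ²_Set construction = ((17−9)/6)² = 1.778
te_Costume fitting = (2 + 4·4 + 6)/6 = 24/6 = 4; σ²_Costume fitting = ((6−2)/6)² = 0.444
te_Principal photography = (3 + 4·6 + 9)/6 = 36/6 = 6; σ²_Principal photography = ((9−3)/6)² = 1.000
te_Pickup shots = (1 + 4·2 + 9)/6 = 18/6 = 3; σ²_Pickup shots = ((9−1)/6)² = 1.778
te_Editing = (1 + 4·3 + 5)/6 = 18/6 = 3; σ²_Editing = ((5−1)/6)² = 0.444
te_Sound mix = (1 + 4·2 + 3)/6 = 12/6 = 2; σ²_Sound mix = ((3−1)/6)² = 0.111

Forward pass:
ES_Script lock = 0; EF_Script lock = 13
ES_Casting = 0; EF_Casting = 5
ES_Location scouting = 5; EF_Location scouting = 5+12 = 17
ES_Set construction = max(EF_Script lock=13, EF_Casting=5) = 13; EF_Set construction = 13+13 = 26
ES_Costume fitting = 13; EF_Costume fitting = 13+4 = 17
ES_Principal photography = max(EF_Script lock=13, EF_Casting=5) = 13; EF_Principal photography = 13+6 = 19
ES_Pickup shots = 5; EF_Pickup shots = 5+3 = 8
ES_Editing = max(EF_Casting=5, EF_Costume fitting=17) = 17; EF_Editing = 17+3 = 20
ES_Sound mix = max(EF_Location scouting=17, EF_Set construction=26, EF_Principal photography=19, EF_Pickup shots=8, EF_Editing=20) = 26; EF_Sound mix = 26+2 = 28
Expected project duration μ = 28 days. Critical path: Script lock → Set construction → Sound mix.

Variances on critical path: σ²_Script lock=1.000, σ²_Set construction=1.778, σ²_Sound mix=0.111.
Largest is σ²_Set construction = 1.778.

Set construction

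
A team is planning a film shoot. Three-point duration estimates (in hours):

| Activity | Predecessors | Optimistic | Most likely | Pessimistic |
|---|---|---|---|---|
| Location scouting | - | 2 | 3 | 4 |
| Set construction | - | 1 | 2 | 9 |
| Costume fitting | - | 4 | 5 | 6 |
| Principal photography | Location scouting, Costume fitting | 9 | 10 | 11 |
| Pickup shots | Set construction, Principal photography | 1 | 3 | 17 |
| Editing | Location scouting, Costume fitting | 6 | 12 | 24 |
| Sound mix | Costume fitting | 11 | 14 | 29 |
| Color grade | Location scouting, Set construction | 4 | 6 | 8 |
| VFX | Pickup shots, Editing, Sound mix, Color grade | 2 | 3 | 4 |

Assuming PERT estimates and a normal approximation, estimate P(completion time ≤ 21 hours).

0.162

te_Location scouting = (2 + 4·3 + 4)/6 = 18/6 = 3; σ²_Location scouting = ((4−2)/6)² = 0.111
te_Set construction = (1 + 4·2 + 9)/6 = 18/6 = 3; σ²_Set construction = ((9−1)/6)² = 1.778
te_Costume fitting = (4 + 4·5 + 6)/6 = 30/6 = 5; σ²_Costume fitting = ((6−4)/6)² = 0.111
te_Principal photography = (9 + 4·10 + 11)/6 = 60/6 = 10; σ²_Principal photography = ((11−9)/6)² = 0.111
te_Pickup shots = (1 + 4·3 + 17)/6 = 30/6 = 5; σ²_Pickup shots = ((17−1)/6)² = 7.111
te_Editing = (6 + 4·12 + 24)/6 = 78/6 = 13; σ²_Editing = ((24−6)/6)² = 9.000
te_Sound mix = (11 + 4·14 + 29)/6 = 96/6 = 16; σ²_Sound mix = ((29−11)/6)² = 9.000
te_Color grade = (4 + 4·6 + 8)/6 = 36/6 = 6; σ²_Color grade = ((8−4)/6)² = 0.444
te_VFX = (2 + 4·3 + 4)/6 = 18/6 = 3; σ²_VFX = ((4−2)/6)² = 0.111

Forward pass:
ES_Location scouting = 0; EF_Location scouting = 3
ES_Set construction = 0; EF_Set construction = 3
ES_Costume fitting = 0; EF_Costume fitting = 5
ES_Principal photography = max(EF_Location scouting=3, EF_Costume fitting=5) = 5; EF_Principal photography = 5+10 = 15
ES_Pickup shots = max(EF_Set construction=3, EF_Principal photography=15) = 15; EF_Pickup shots = 15+5 = 20
ES_Editing = max(EF_Location scouting=3, EF_Costume fitting=5) = 5; EF_Editing = 5+13 = 18
ES_Sound mix = 5; EF_Sound mix = 5+16 = 21
ES_Color grade = max(EF_Location scouting=3, EF_Set construction=3) = 3; EF_Color grade = 3+6 = 9
ES_VFX = max(EF_Pickup shots=20, EF_Editing=18, EF_Sound mix=21, EF_Color grade=9) = 21; EF_VFX = 21+3 = 24
Expected project duration μ = 24 hours. Critical path: Costume fitting → Sound mix → VFX.

Variance along critical path = 0.111 + 9.000 + 0.111 = 9.222; σ = √9.222 = 3.037 hours.
Z = (21 − 24) / 3.037 = -0.988
P(T ≤ 21) = Φ(-0.988) ≈ 0.162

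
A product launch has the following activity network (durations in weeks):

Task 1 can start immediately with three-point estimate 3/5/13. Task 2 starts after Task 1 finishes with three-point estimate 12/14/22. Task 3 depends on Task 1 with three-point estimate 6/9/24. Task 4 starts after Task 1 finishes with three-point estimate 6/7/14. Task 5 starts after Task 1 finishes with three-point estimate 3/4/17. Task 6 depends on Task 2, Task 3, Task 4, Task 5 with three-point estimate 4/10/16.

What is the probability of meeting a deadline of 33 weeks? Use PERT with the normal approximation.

0.741

te_Task 1 = (3 + 4·5 + 13)/6 = 36/6 = 6; σ²_Task 1 = ((13−3)/6)² = 2.778
te_Task 2 = (12 + 4·14 + 22)/6 = 90/6 = 15; σ²_Task 2 = ((22−12)/6)² = 2.778
te_Task 3 = (6 + 4·9 + 24)/6 = 66/6 = 11; σ²_Task 3 = ((24−6)/6)² = 9.000
te_Task 4 = (6 + 4·7 + 14)/6 = 48/6 = 8; σ²_Task 4 = ((14−6)/6)² = 1.778
te_Task 5 = (3 + 4·4 + 17)/6 = 36/6 = 6; σ²_Task 5 = ((17−3)/6)² = 5.444
te_Task 6 = (4 + 4·10 + 16)/6 = 60/6 = 10; σ²_Task 6 = ((16−4)/6)² = 4.000

Forward pass:
ES_Task 1 = 0; EF_Task 1 = 6
ES_Task 2 = 6; EF_Task 2 = 6+15 = 21
ES_Task 3 = 6; EF_Task 3 = 6+11 = 17
ES_Task 4 = 6; EF_Task 4 = 6+8 = 14
ES_Task 5 = 6; EF_Task 5 = 6+6 = 12
ES_Task 6 = max(EF_Task 2=21, EF_Task 3=17, EF_Task 4=14, EF_Task 5=12) = 21; EF_Task 6 = 21+10 = 31
Expected project duration μ = 31 weeks. Critical path: Task 1 → Task 2 → Task 6.

Variance along critical path = 2.778 + 2.778 + 4.000 = 9.556; σ = √9.556 = 3.091 weeks.
Z = (33 − 31) / 3.091 = 0.647
P(T ≤ 33) = Φ(0.647) ≈ 0.741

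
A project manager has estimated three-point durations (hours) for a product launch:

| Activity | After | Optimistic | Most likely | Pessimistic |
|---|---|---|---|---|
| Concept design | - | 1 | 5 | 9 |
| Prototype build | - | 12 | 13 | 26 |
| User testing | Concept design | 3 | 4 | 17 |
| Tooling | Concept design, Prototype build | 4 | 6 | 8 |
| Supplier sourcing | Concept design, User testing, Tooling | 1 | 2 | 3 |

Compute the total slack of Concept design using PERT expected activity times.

10 hours

te_Concept design = (1 + 4·5 + 9)/6 = 30/6 = 5
te_Prototype build = (12 + 4·13 + 26)/6 = 90/6 = 15
te_User testing = (3 + 4·4 + 17)/6 = 36/6 = 6
te_Tooling = (4 + 4·6 + 8)/6 = 36/6 = 6
te_Supplier sourcing = (1 + 4·2 + 3)/6 = 12/6 = 2

Forward pass:
ES_Concept design = 0; EF_Concept design = 5
ES_Prototype build = 0; EF_Prototype build = 15
ES_User testing = 5; EF_User testing = 5+6 = 11
ES_Tooling = max(EF_Concept design=5, EF_Prototype build=15) = 15; EF_Tooling = 15+6 = 21
ES_Supplier sourcing = max(EF_Concept design=5, EF_User testing=11, EF_Tooling=21) = 21; EF_Supplier sourcing = 21+2 = 23
Expected project duration μ = 23 hours. Critical path: Prototype build → Tooling → Supplier sourcing.

Backward pass:
LF_Supplier sourcing = 23; LS_Supplier sourcing = 23−2 = 21
LF_Tooling = LS_Supplier sourcing = 21; LS_Tooling = 21−6 = 15
LF_User testing = LS_Supplier sourcing = 21; LS_User testing = 21−6 = 15
LF_Prototype build = LS_Tooling = 15; LS_Prototype build = 15−15 = 0
LF_Concept design = min(LS_User testing=15, LS_Tooling=15, LS_Supplier sourcing=21) = 15; LS_Concept design = 15−5 = 10
Slack_Concept design = LS_Concept design − ES_Concept design = 10 − 0 = 10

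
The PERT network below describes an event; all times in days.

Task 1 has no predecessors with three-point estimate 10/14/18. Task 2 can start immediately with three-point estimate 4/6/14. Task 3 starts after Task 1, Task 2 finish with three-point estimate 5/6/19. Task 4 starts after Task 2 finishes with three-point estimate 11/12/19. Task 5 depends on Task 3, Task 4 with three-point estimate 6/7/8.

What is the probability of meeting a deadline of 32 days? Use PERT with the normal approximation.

0.866

te_Task 1 = (10 + 4·14 + 18)/6 = 84/6 = 14; σ²_Task 1 = ((18−10)/6)² = 1.778
te_Task 2 = (4 + 4·6 + 14)/6 = 42/6 = 7; σ²_Task 2 = ((14−4)/6)² = 2.778
te_Task 3 = (5 + 4·6 + 19)/6 = 48/6 = 8; σ²_Task 3 = ((19−5)/6)² = 5.444
te_Task 4 = (11 + 4·12 + 19)/6 = 78/6 = 13; σ²_Task 4 = ((19−11)/6)² = 1.778
te_Task 5 = (6 + 4·7 + 8)/6 = 42/6 = 7; σ²_Task 5 = ((8−6)/6)² = 0.111

Forward pass:
ES_Task 1 = 0; EF_Task 1 = 14
ES_Task 2 = 0; EF_Task 2 = 7
ES_Task 3 = max(EF_Task 1=14, EF_Task 2=7) = 14; EF_Task 3 = 14+8 = 22
ES_Task 4 = 7; EF_Task 4 = 7+13 = 20
ES_Task 5 = max(EF_Task 3=22, EF_Task 4=20) = 22; EF_Task 5 = 22+7 = 29
Expected project duration μ = 29 days. Critical path: Task 1 → Task 3 → Task 5.

Variance along critical path = 1.778 + 5.444 + 0.111 = 7.333; σ = √7.333 = 2.708 days.
Z = (32 − 29) / 2.708 = 1.108
P(T ≤ 32) = Φ(1.108) ≈ 0.866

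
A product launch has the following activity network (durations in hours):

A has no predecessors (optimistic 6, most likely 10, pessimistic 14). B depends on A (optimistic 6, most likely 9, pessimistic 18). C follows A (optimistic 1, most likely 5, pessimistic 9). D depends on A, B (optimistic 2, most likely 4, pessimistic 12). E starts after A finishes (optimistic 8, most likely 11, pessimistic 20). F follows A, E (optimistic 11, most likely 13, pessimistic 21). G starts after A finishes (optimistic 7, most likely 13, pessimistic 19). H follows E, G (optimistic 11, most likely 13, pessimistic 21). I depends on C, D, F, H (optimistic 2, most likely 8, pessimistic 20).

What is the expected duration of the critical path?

46 hours

te_A = (6 + 4·10 + 14)/6 = 60/6 = 10
te_B = (6 + 4·9 + 18)/6 = 60/6 = 10
te_C = (1 + 4·5 + 9)/6 = 30/6 = 5
te_D = (2 + 4·4 + 12)/6 = 30/6 = 5
te_E = (8 + 4·11 + 20)/6 = 72/6 = 12
te_F = (11 + 4·13 + 21)/6 = 84/6 = 14
te_G = (7 + 4·13 + 19)/6 = 78/6 = 13
te_H = (11 + 4·13 + 21)/6 = 84/6 = 14
te_I = (2 + 4·8 + 20)/6 = 54/6 = 9

Forward pass:
ES_A = 0; EF_A = 10
ES_B = 10; EF_B = 10+10 = 20
ES_C = 10; EF_C = 10+5 = 15
ES_D = max(EF_A=10, EF_B=20) = 20; EF_D = 20+5 = 25
ES_E = 10; EF_E = 10+12 = 22
ES_F = max(EF_A=10, EF_E=22) = 22; EF_F = 22+14 = 36
ES_G = 10; EF_G = 10+13 = 23
ES_H = max(EF_E=22, EF_G=23) = 23; EF_H = 23+14 = 37
ES_I = max(EF_C=15, EF_D=25, EF_F=36, EF_H=37) = 37; EF_I = 37+9 = 46
Expected project duration μ = 46 hours. Critical path: A → G → H → I.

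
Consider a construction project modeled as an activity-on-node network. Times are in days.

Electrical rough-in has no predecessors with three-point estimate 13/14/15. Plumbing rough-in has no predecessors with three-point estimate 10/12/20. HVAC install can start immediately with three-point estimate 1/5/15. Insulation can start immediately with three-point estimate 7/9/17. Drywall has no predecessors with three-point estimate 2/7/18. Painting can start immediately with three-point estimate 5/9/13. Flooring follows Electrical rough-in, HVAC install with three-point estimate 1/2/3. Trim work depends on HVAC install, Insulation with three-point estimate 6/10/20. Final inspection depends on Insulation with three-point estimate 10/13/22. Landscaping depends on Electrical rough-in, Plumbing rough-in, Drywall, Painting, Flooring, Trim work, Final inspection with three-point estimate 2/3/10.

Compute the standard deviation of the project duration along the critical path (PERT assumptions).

2.92 days

te_Electrical rough-in = (13 + 4·14 + 15)/6 = 84/6 = 14; σ²_Electrical rough-in = ((15−13)/6)² = 0.111
te_Plumbing rough-in = (10 + 4·12 + 20)/6 = 78/6 = 13; σ²_Plumbing rough-in = ((20−10)/6)² = 2.778
te_HVAC install = (1 + 4·5 + 15)/6 = 36/6 = 6; σ²_HVAC install = ((15−1)/6)² = 5.444
te_Insulation = (7 + 4·9 + 17)/6 = 60/6 = 10; σ²_Insulation = ((17−7)/6)² = 2.778
te_Drywall = (2 + 4·7 + 18)/6 = 48/6 = 8; σ²_Drywall = ((18−2)/6)² = 7.111
te_Painting = (5 + 4·9 + 13)/6 = 54/6 = 9; σ²_Painting = ((13−5)/6)² = 1.778
te_Flooring = (1 + 4·2 + 3)/6 = 12/6 = 2; σ²_Flooring = ((3−1)/6)² = 0.111
te_Trim work = (6 + 4·10 + 20)/6 = 66/6 = 11; σ²_Trim work = ((20−6)/6)² = 5.444
te_Final inspection = (10 + 4·13 + 22)/6 = 84/6 = 14; σ²_Final inspection = ((22−10)/6)² = 4.000
te_Landscaping = (2 + 4·3 + 10)/6 = 24/6 = 4; σ²_Landscaping = ((10−2)/6)² = 1.778

Forward pass:
ES_Electrical rough-in = 0; EF_Electrical rough-in = 14
ES_Plumbing rough-in = 0; EF_Plumbing rough-in = 13
ES_HVAC install = 0; EF_HVAC install = 6
ES_Insulation = 0; EF_Insulation = 10
ES_Drywall = 0; EF_Drywall = 8
ES_Painting = 0; EF_Painting = 9
ES_Flooring = max(EF_Electrical rough-in=14, EF_HVAC install=6) = 14; EF_Flooring = 14+2 = 16
ES_Trim work = max(EF_HVAC install=6, EF_Insulation=10) = 10; EF_Trim work = 10+11 = 21
ES_Final inspection = 10; EF_Final inspection = 10+14 = 24
ES_Landscaping = max(EF_Electrical rough-in=14, EF_Plumbing rough-in=13, EF_Drywall=8, EF_Painting=9, EF_Flooring=16, EF_Trim work=21, EF_Final inspection=24) = 24; EF_Landscaping = 24+4 = 28
Expected project duration μ = 28 days. Critical path: Insulation → Final inspection → Landscaping.

Variance along critical path = 2.778 + 4.000 + 1.778 = 8.556
σ = √8.556 = 2.925 days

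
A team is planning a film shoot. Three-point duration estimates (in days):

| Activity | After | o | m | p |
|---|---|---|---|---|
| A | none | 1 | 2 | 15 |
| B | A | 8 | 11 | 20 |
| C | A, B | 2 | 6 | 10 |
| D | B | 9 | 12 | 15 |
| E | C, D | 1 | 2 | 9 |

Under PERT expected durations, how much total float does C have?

6 days

te_A = (1 + 4·2 + 15)/6 = 24/6 = 4
te_B = (8 + 4·11 + 20)/6 = 72/6 = 12
te_C = (2 + 4·6 + 10)/6 = 36/6 = 6
te_D = (9 + 4·12 + 15)/6 = 72/6 = 12
te_E = (1 + 4·2 + 9)/6 = 18/6 = 3

Forward pass:
ES_A = 0; EF_A = 4
ES_B = 4; EF_B = 4+12 = 16
ES_C = max(EF_A=4, EF_B=16) = 16; EF_C = 16+6 = 22
ES_D = 16; EF_D = 16+12 = 28
ES_E = max(EF_C=22, EF_D=28) = 28; EF_E = 28+3 = 31
Expected project duration μ = 31 days. Critical path: A → B → D → E.

Backward pass:
LF_E = 31; LS_E = 31−3 = 28
LF_D = LS_E = 28; LS_D = 28−12 = 16
LF_C = LS_E = 28; LS_C = 28−6 = 22
LF_B = min(LS_C=22, LS_D=16) = 16; LS_B = 16−12 = 4
LF_A = min(LS_B=4, LS_C=22) = 4; LS_A = 4−4 = 0
Slack_C = LS_C − ES_C = 22 − 16 = 6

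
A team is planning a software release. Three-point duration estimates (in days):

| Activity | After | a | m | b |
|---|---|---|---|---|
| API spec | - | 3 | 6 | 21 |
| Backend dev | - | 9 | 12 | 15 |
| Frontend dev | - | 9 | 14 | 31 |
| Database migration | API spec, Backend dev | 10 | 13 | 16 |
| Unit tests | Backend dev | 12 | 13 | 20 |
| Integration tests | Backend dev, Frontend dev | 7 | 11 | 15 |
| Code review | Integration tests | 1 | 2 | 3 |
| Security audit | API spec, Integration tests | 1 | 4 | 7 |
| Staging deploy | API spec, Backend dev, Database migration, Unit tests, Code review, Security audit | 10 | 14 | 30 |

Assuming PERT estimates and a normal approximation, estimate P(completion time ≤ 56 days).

0.957

te_API spec = (3 + 4·6 + 21)/6 = 48/6 = 8; σ²_API spec = ((21−3)/6)² = 9.000
te_Backend dev = (9 + 4·12 + 15)/6 = 72/6 = 12; σ²_Backend dev = ((15−9)/6)² = 1.000
te_Frontend dev = (9 + 4·14 + 31)/6 = 96/6 = 16; σ²_Frontend dev = ((31−9)/6)² = 13.444
te_Database migration = (10 + 4·13 + 16)/6 = 78/6 = 13; σ²_Database migration = ((16−10)/6)² = 1.000
te_Unit tests = (12 + 4·13 + 20)/6 = 84/6 = 14; σ²_Unit tests = ((20−12)/6)² = 1.778
te_Integration tests = (7 + 4·11 + 15)/6 = 66/6 = 11; σ²_Integration tests = ((15−7)/6)² = 1.778
te_Code review = (1 + 4·2 + 3)/6 = 12/6 = 2; σ²_Code review = ((3−1)/6)² = 0.111
te_Security audit = (1 + 4·4 + 7)/6 = 24/6 = 4; σ²_Security audit = ((7−1)/6)² = 1.000
te_Staging deploy = (10 + 4·14 + 30)/6 = 96/6 = 16; σ²_Staging deploy = ((30−10)/6)² = 11.111

Forward pass:
ES_API spec = 0; EF_API spec = 8
ES_Backend dev = 0; EF_Backend dev = 12
ES_Frontend dev = 0; EF_Frontend dev = 16
ES_Database migration = max(EF_API spec=8, EF_Backend dev=12) = 12; EF_Database migration = 12+13 = 25
ES_Unit tests = 12; EF_Unit tests = 12+14 = 26
ES_Integration tests = max(EF_Backend dev=12, EF_Frontend dev=16) = 16; EF_Integration tests = 16+11 = 27
ES_Code review = 27; EF_Code review = 27+2 = 29
ES_Security audit = max(EF_API spec=8, EF_Integration tests=27) = 27; EF_Security audit = 27+4 = 31
ES_Staging deploy = max(EF_API spec=8, EF_Backend dev=12, EF_Database migration=25, EF_Unit tests=26, EF_Code review=29, EF_Security audit=31) = 31; EF_Staging deploy = 31+16 = 47
Expected project duration μ = 47 days. Critical path: Frontend dev → Integration tests → Security audit → Staging deploy.

Variance along critical path = 13.444 + 1.778 + 1.000 + 11.111 = 27.333; σ = √27.333 = 5.228 days.
Z = (56 − 47) / 5.228 = 1.721
P(T ≤ 56) = Φ(1.721) ≈ 0.957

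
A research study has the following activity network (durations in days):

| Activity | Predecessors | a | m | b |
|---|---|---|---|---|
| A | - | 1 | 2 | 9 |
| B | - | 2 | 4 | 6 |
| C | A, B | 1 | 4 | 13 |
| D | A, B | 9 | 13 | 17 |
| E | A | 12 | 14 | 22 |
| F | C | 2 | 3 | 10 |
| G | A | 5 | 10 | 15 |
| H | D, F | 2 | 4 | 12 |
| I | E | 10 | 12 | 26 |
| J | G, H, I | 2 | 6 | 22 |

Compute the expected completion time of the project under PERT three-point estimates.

40 days

te_A = (1 + 4·2 + 9)/6 = 18/6 = 3
te_B = (2 + 4·4 + 6)/6 = 24/6 = 4
te_C = (1 + 4·4 + 13)/6 = 30/6 = 5
te_D = (9 + 4·13 + 17)/6 = 78/6 = 13
te_E = (12 + 4·14 + 22)/6 = 90/6 = 15
te_F = (2 + 4·3 + 10)/6 = 24/6 = 4
te_G = (5 + 4·10 + 15)/6 = 60/6 = 10
te_H = (2 + 4·4 + 12)/6 = 30/6 = 5
te_I = (10 + 4·12 + 26)/6 = 84/6 = 14
te_J = (2 + 4·6 + 22)/6 = 48/6 = 8

Forward pass:
ES_A = 0; EF_A = 3
ES_B = 0; EF_B = 4
ES_C = max(EF_A=3, EF_B=4) = 4; EF_C = 4+5 = 9
ES_D = max(EF_A=3, EF_B=4) = 4; EF_D = 4+13 = 17
ES_E = 3; EF_E = 3+15 = 18
ES_F = 9; EF_F = 9+4 = 13
ES_G = 3; EF_G = 3+10 = 13
ES_H = max(EF_D=17, EF_F=13) = 17; EF_H = 17+5 = 22
ES_I = 18; EF_I = 18+14 = 32
ES_J = max(EF_G=13, EF_H=22, EF_I=32) = 32; EF_J = 32+8 = 40
Expected project duration μ = 40 days. Critical path: A → E → I → J.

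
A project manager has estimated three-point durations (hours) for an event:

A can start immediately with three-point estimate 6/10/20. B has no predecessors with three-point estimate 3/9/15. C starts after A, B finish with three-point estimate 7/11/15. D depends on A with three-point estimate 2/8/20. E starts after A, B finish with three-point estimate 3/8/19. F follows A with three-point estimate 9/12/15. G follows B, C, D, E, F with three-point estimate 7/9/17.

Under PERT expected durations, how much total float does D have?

te_A = (6 + 4·10 + 20)/6 = 66/6 = 11
te_B = (3 + 4·9 + 15)/6 = 54/6 = 9
te_C = (7 + 4·11 + 15)/6 = 66/6 = 11
te_D = (2 + 4·8 + 20)/6 = 54/6 = 9
te_E = (3 + 4·8 + 19)/6 = 54/6 = 9
te_F = (9 + 4·12 + 15)/6 = 72/6 = 12
te_G = (7 + 4·9 + 17)/6 = 60/6 = 10

Forward pass:
ES_A = 0; EF_A = 11
ES_B = 0; EF_B = 9
ES_C = max(EF_A=11, EF_B=9) = 11; EF_C = 11+11 = 22
ES_D = 11; EF_D = 11+9 = 20
ES_E = max(EF_A=11, EF_B=9) = 11; EF_E = 11+9 = 20
ES_F = 11; EF_F = 11+12 = 23
ES_G = max(EF_B=9, EF_C=22, EF_D=20, EF_E=20, EF_F=23) = 23; EF_G = 23+10 = 33
Expected project duration μ = 33 hours. Critical path: A → F → G.

Backward pass:
LF_G = 33; LS_G = 33−10 = 23
LF_F = LS_G = 23; LS_F = 23−12 = 11
LF_E = LS_G = 23; LS_E = 23−9 = 14
LF_D = LS_G = 23; LS_D = 23−9 = 14
LF_C = LS_G = 23; LS_C = 23−11 = 12
LF_B = min(LS_C=12, LS_E=14, LS_G=23) = 12; LS_B = 12−9 = 3
LF_A = min(LS_C=12, LS_D=14, LS_E=14, LS_F=11) = 11; LS_A = 11−11 = 0
Slack_D = LS_D − ES_D = 14 − 11 = 3

3 hours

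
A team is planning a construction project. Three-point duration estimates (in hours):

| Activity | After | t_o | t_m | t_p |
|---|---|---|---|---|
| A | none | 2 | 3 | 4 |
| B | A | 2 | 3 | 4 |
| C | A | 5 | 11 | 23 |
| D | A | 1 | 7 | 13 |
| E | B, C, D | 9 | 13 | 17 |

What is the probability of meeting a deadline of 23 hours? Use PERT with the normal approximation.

te_A = (2 + 4·3 + 4)/6 = 18/6 = 3; σ²_A = ((4−2)/6)² = 0.111
te_B = (2 + 4·3 + 4)/6 = 18/6 = 3; σ²_B = ((4−2)/6)² = 0.111
te_C = (5 + 4·11 + 23)/6 = 72/6 = 12; σ²_C = ((23−5)/6)² = 9.000
te_D = (1 + 4·7 + 13)/6 = 42/6 = 7; σ²_D = ((13−1)/6)² = 4.000
te_E = (9 + 4·13 + 17)/6 = 78/6 = 13; σ²_E = ((17−9)/6)² = 1.778

Forward pass:
ES_A = 0; EF_A = 3
ES_B = 3; EF_B = 3+3 = 6
ES_C = 3; EF_C = 3+12 = 15
ES_D = 3; EF_D = 3+7 = 10
ES_E = max(EF_B=6, EF_C=15, EF_D=10) = 15; EF_E = 15+13 = 28
Expected project duration μ = 28 hours. Critical path: A → C → E.

Variance along critical path = 0.111 + 9.000 + 1.778 = 10.889; σ = √10.889 = 3.300 hours.
Z = (23 − 28) / 3.300 = -1.515
P(T ≤ 23) = Φ(-1.515) ≈ 0.065

0.065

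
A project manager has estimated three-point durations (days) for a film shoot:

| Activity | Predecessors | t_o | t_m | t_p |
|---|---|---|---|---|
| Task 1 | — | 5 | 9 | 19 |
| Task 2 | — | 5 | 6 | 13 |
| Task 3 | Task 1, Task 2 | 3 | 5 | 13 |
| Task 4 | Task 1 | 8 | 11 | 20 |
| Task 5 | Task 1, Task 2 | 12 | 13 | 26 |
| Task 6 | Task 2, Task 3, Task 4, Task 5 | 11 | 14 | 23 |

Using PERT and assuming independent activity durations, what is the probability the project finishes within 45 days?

0.902

te_Task 1 = (5 + 4·9 + 19)/6 = 60/6 = 10; σ²_Task 1 = ((19−5)/6)² = 5.444
te_Task 2 = (5 + 4·6 + 13)/6 = 42/6 = 7; σ²_Task 2 = ((13−5)/6)² = 1.778
te_Task 3 = (3 + 4·5 + 13)/6 = 36/6 = 6; σ²_Task 3 = ((13−3)/6)² = 2.778
te_Task 4 = (8 + 4·11 + 20)/6 = 72/6 = 12; σ²_Task 4 = ((20−8)/6)² = 4.000
te_Task 5 = (12 + 4·13 + 26)/6 = 90/6 = 15; σ²_Task 5 = ((26−12)/6)² = 5.444
te_Task 6 = (11 + 4·14 + 23)/6 = 90/6 = 15; σ²_Task 6 = ((23−11)/6)² = 4.000

Forward pass:
ES_Task 1 = 0; EF_Task 1 = 10
ES_Task 2 = 0; EF_Task 2 = 7
ES_Task 3 = max(EF_Task 1=10, EF_Task 2=7) = 10; EF_Task 3 = 10+6 = 16
ES_Task 4 = 10; EF_Task 4 = 10+12 = 22
ES_Task 5 = max(EF_Task 1=10, EF_Task 2=7) = 10; EF_Task 5 = 10+15 = 25
ES_Task 6 = max(EF_Task 2=7, EF_Task 3=16, EF_Task 4=22, EF_Task 5=25) = 25; EF_Task 6 = 25+15 = 40
Expected project duration μ = 40 days. Critical path: Task 1 → Task 5 → Task 6.

Variance along critical path = 5.444 + 5.444 + 4.000 = 14.889; σ = √14.889 = 3.859 days.
Z = (45 − 40) / 3.859 = 1.296
P(T ≤ 45) = Φ(1.296) ≈ 0.902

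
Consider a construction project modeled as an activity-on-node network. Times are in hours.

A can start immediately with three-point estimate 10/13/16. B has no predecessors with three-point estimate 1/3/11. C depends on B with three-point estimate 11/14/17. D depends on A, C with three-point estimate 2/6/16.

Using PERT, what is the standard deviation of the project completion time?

te_A = (10 + 4·13 + 16)/6 = 78/6 = 13; σ²_A = ((16−10)/6)² = 1.000
te_B = (1 + 4·3 + 11)/6 = 24/6 = 4; σ²_B = ((11−1)/6)² = 2.778
te_C = (11 + 4·14 + 17)/6 = 84/6 = 14; σ²_C = ((17−11)/6)² = 1.000
te_D = (2 + 4·6 + 16)/6 = 42/6 = 7; σ²_D = ((16−2)/6)² = 5.444

Forward pass:
ES_A = 0; EF_A = 13
ES_B = 0; EF_B = 4
ES_C = 4; EF_C = 4+14 = 18
ES_D = max(EF_A=13, EF_C=18) = 18; EF_D = 18+7 = 25
Expected project duration μ = 25 hours. Critical path: B → C → D.

Variance along critical path = 2.778 + 1.000 + 5.444 = 9.222
σ = √9.222 = 3.037 hours

3.04 hours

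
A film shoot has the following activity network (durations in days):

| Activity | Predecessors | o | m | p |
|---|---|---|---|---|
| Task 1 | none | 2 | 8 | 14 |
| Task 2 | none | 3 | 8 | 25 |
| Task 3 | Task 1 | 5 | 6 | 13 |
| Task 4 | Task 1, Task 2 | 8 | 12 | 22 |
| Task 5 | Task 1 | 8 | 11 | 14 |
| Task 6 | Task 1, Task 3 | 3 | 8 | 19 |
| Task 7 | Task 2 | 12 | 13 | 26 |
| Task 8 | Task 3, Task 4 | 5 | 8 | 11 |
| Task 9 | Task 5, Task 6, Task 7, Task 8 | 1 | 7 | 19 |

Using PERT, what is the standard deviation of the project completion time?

te_Task 1 = (2 + 4·8 + 14)/6 = 48/6 = 8; σ²_Task 1 = ((14−2)/6)² = 4.000
te_Task 2 = (3 + 4·8 + 25)/6 = 60/6 = 10; σ²_Task 2 = ((25−3)/6)² = 13.444
te_Task 3 = (5 + 4·6 + 13)/6 = 42/6 = 7; σ²_Task 3 = ((13−5)/6)² = 1.778
te_Task 4 = (8 + 4·12 + 22)/6 = 78/6 = 13; σ²_Task 4 = ((22−8)/6)² = 5.444
te_Task 5 = (8 + 4·11 + 14)/6 = 66/6 = 11; σ²_Task 5 = ((14−8)/6)² = 1.000
te_Task 6 = (3 + 4·8 + 19)/6 = 54/6 = 9; σ²_Task 6 = ((19−3)/6)² = 7.111
te_Task 7 = (12 + 4·13 + 26)/6 = 90/6 = 15; σ²_Task 7 = ((26−12)/6)² = 5.444
te_Task 8 = (5 + 4·8 + 11)/6 = 48/6 = 8; σ²_Task 8 = ((11−5)/6)² = 1.000
te_Task 9 = (1 + 4·7 + 19)/6 = 48/6 = 8; σ²_Task 9 = ((19−1)/6)² = 9.000

Forward pass:
ES_Task 1 = 0; EF_Task 1 = 8
ES_Task 2 = 0; EF_Task 2 = 10
ES_Task 3 = 8; EF_Task 3 = 8+7 = 15
ES_Task 4 = max(EF_Task 1=8, EF_Task 2=10) = 10; EF_Task 4 = 10+13 = 23
ES_Task 5 = 8; EF_Task 5 = 8+11 = 19
ES_Task 6 = max(EF_Task 1=8, EF_Task 3=15) = 15; EF_Task 6 = 15+9 = 24
ES_Task 7 = 10; EF_Task 7 = 10+15 = 25
ES_Task 8 = max(EF_Task 3=15, EF_Task 4=23) = 23; EF_Task 8 = 23+8 = 31
ES_Task 9 = max(EF_Task 5=19, EF_Task 6=24, EF_Task 7=25, EF_Task 8=31) = 31; EF_Task 9 = 31+8 = 39
Expected project duration μ = 39 days. Critical path: Task 2 → Task 4 → Task 8 → Task 9.

Variance along critical path = 13.444 + 5.444 + 1.000 + 9.000 = 28.889
σ = √28.889 = 5.375 days

5.37 days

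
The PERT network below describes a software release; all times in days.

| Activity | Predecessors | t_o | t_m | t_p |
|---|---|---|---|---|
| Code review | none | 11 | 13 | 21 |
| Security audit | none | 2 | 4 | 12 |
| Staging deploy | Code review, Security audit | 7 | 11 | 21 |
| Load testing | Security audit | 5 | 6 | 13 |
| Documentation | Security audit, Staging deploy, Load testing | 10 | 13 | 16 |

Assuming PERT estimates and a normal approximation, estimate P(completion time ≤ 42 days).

0.838

te_Code review = (11 + 4·13 + 21)/6 = 84/6 = 14; σ²_Code review = ((21−11)/6)² = 2.778
te_Security audit = (2 + 4·4 + 12)/6 = 30/6 = 5; σ²_Security audit = ((12−2)/6)² = 2.778
te_Staging deploy = (7 + 4·11 + 21)/6 = 72/6 = 12; σ²_Staging deploy = ((21−7)/6)² = 5.444
te_Load testing = (5 + 4·6 + 13)/6 = 42/6 = 7; σ²_Load testing = ((13−5)/6)² = 1.778
te_Documentation = (10 + 4·13 + 16)/6 = 78/6 = 13; σ²_Documentation = ((16−10)/6)² = 1.000

Forward pass:
ES_Code review = 0; EF_Code review = 14
ES_Security audit = 0; EF_Security audit = 5
ES_Staging deploy = max(EF_Code review=14, EF_Security audit=5) = 14; EF_Staging deploy = 14+12 = 26
ES_Load testing = 5; EF_Load testing = 5+7 = 12
ES_Documentation = max(EF_Security audit=5, EF_Staging deploy=26, EF_Load testing=12) = 26; EF_Documentation = 26+13 = 39
Expected project duration μ = 39 days. Critical path: Code review → Staging deploy → Documentation.

Variance along critical path = 2.778 + 5.444 + 1.000 = 9.222; σ = √9.222 = 3.037 days.
Z = (42 − 39) / 3.037 = 0.988
P(T ≤ 42) = Φ(0.988) ≈ 0.838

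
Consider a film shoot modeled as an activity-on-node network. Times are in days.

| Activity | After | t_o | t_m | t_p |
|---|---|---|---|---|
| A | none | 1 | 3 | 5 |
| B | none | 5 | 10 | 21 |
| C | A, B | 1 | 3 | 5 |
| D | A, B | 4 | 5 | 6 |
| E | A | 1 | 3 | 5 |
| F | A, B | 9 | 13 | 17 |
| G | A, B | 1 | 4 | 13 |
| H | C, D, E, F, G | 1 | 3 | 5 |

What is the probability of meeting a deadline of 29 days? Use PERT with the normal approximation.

0.744

te_A = (1 + 4·3 + 5)/6 = 18/6 = 3; σ²_A = ((5−1)/6)² = 0.444
te_B = (5 + 4·10 + 21)/6 = 66/6 = 11; σ²_B = ((21−5)/6)² = 7.111
te_C = (1 + 4·3 + 5)/6 = 18/6 = 3; σ²_C = ((5−1)/6)² = 0.444
te_D = (4 + 4·5 + 6)/6 = 30/6 = 5; σ²_D = ((6−4)/6)² = 0.111
te_E = (1 + 4·3 + 5)/6 = 18/6 = 3; σ²_E = ((5−1)/6)² = 0.444
te_F = (9 + 4·13 + 17)/6 = 78/6 = 13; σ²_F = ((17−9)/6)² = 1.778
te_G = (1 + 4·4 + 13)/6 = 30/6 = 5; σ²_G = ((13−1)/6)² = 4.000
te_H = (1 + 4·3 + 5)/6 = 18/6 = 3; σ²_H = ((5−1)/6)² = 0.444

Forward pass:
ES_A = 0; EF_A = 3
ES_B = 0; EF_B = 11
ES_C = max(EF_A=3, EF_B=11) = 11; EF_C = 11+3 = 14
ES_D = max(EF_A=3, EF_B=11) = 11; EF_D = 11+5 = 16
ES_E = 3; EF_E = 3+3 = 6
ES_F = max(EF_A=3, EF_B=11) = 11; EF_F = 11+13 = 24
ES_G = max(EF_A=3, EF_B=11) = 11; EF_G = 11+5 = 16
ES_H = max(EF_C=14, EF_D=16, EF_E=6, EF_F=24, EF_G=16) = 24; EF_H = 24+3 = 27
Expected project duration μ = 27 days. Critical path: B → F → H.

Variance along critical path = 7.111 + 1.778 + 0.444 = 9.333; σ = √9.333 = 3.055 days.
Z = (29 − 27) / 3.055 = 0.655
P(T ≤ 29) = Φ(0.655) ≈ 0.744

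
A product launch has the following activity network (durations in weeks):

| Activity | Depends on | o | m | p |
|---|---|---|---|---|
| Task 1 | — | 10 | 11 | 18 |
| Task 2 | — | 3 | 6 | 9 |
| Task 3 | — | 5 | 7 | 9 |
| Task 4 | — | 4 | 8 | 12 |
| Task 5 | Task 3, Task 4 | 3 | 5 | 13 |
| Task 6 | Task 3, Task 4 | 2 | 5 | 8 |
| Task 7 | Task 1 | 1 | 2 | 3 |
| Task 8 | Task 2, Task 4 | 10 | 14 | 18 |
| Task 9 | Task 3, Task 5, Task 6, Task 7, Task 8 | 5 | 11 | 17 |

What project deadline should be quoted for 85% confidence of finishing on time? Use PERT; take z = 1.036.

te_Task 1 = (10 + 4·11 + 18)/6 = 72/6 = 12; σ²_Task 1 = ((18−10)/6)² = 1.778
te_Task 2 = (3 + 4·6 + 9)/6 = 36/6 = 6; σ²_Task 2 = ((9−3)/6)² = 1.000
te_Task 3 = (5 + 4·7 + 9)/6 = 42/6 = 7; σ²_Task 3 = ((9−5)/6)² = 0.444
te_Task 4 = (4 + 4·8 + 12)/6 = 48/6 = 8; σ²_Task 4 = ((12−4)/6)² = 1.778
te_Task 5 = (3 + 4·5 + 13)/6 = 36/6 = 6; σ²_Task 5 = ((13−3)/6)² = 2.778
te_Task 6 = (2 + 4·5 + 8)/6 = 30/6 = 5; σ²_Task 6 = ((8−2)/6)² = 1.000
te_Task 7 = (1 + 4·2 + 3)/6 = 12/6 = 2; σ²_Task 7 = ((3−1)/6)² = 0.111
te_Task 8 = (10 + 4·14 + 18)/6 = 84/6 = 14; σ²_Task 8 = ((18−10)/6)² = 1.778
te_Task 9 = (5 + 4·11 + 17)/6 = 66/6 = 11; σ²_Task 9 = ((17−5)/6)² = 4.000

Forward pass:
ES_Task 1 = 0; EF_Task 1 = 12
ES_Task 2 = 0; EF_Task 2 = 6
ES_Task 3 = 0; EF_Task 3 = 7
ES_Task 4 = 0; EF_Task 4 = 8
ES_Task 5 = max(EF_Task 3=7, EF_Task 4=8) = 8; EF_Task 5 = 8+6 = 14
ES_Task 6 = max(EF_Task 3=7, EF_Task 4=8) = 8; EF_Task 6 = 8+5 = 13
ES_Task 7 = 12; EF_Task 7 = 12+2 = 14
ES_Task 8 = max(EF_Task 2=6, EF_Task 4=8) = 8; EF_Task 8 = 8+14 = 22
ES_Task 9 = max(EF_Task 3=7, EF_Task 5=14, EF_Task 6=13, EF_Task 7=14, EF_Task 8=22) = 22; EF_Task 9 = 22+11 = 33
Expected project duration μ = 33 weeks. Critical path: Task 4 → Task 8 → Task 9.

Variance along critical path = 1.778 + 1.778 + 4.000 = 7.556; σ = 2.749 weeks.
D = μ + z·σ = 33 + 1.036·2.749 = 35.8 weeks

35.8 weeks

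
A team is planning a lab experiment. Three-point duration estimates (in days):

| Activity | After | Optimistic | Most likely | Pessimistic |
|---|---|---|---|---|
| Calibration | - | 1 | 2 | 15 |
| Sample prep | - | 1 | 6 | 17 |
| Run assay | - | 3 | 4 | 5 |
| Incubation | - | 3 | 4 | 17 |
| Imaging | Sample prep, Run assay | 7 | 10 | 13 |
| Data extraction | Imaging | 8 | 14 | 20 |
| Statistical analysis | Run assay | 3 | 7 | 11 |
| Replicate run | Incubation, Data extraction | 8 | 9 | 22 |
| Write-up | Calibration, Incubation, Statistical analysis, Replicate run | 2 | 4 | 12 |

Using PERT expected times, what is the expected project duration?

te_Calibration = (1 + 4·2 + 15)/6 = 24/6 = 4
te_Sample prep = (1 + 4·6 + 17)/6 = 42/6 = 7
te_Run assay = (3 + 4·4 + 5)/6 = 24/6 = 4
te_Incubation = (3 + 4·4 + 17)/6 = 36/6 = 6
te_Imaging = (7 + 4·10 + 13)/6 = 60/6 = 10
te_Data extraction = (8 + 4·14 + 20)/6 = 84/6 = 14
te_Statistical analysis = (3 + 4·7 + 11)/6 = 42/6 = 7
te_Replicate run = (8 + 4·9 + 22)/6 = 66/6 = 11
te_Write-up = (2 + 4·4 + 12)/6 = 30/6 = 5

Forward pass:
ES_Calibration = 0; EF_Calibration = 4
ES_Sample prep = 0; EF_Sample prep = 7
ES_Run assay = 0; EF_Run assay = 4
ES_Incubation = 0; EF_Incubation = 6
ES_Imaging = max(EF_Sample prep=7, EF_Run assay=4) = 7; EF_Imaging = 7+10 = 17
ES_Data extraction = 17; EF_Data extraction = 17+14 = 31
ES_Statistical analysis = 4; EF_Statistical analysis = 4+7 = 11
ES_Replicate run = max(EF_Incubation=6, EF_Data extraction=31) = 31; EF_Replicate run = 31+11 = 42
ES_Write-up = max(EF_Calibration=4, EF_Incubation=6, EF_Statistical analysis=11, EF_Replicate run=42) = 42; EF_Write-up = 42+5 = 47
Expected project duration μ = 47 days. Critical path: Sample prep → Imaging → Data extraction → Replicate run → Write-up.

47 days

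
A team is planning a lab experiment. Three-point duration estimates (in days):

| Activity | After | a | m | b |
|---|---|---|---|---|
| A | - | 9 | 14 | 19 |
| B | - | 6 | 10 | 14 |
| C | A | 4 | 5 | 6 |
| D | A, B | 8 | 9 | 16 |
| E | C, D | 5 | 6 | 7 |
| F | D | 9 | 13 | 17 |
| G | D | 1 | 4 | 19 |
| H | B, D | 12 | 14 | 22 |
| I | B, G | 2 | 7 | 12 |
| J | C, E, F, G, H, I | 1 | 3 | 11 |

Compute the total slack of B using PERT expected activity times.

te_A = (9 + 4·14 + 19)/6 = 84/6 = 14
te_B = (6 + 4·10 + 14)/6 = 60/6 = 10
te_C = (4 + 4·5 + 6)/6 = 30/6 = 5
te_D = (8 + 4·9 + 16)/6 = 60/6 = 10
te_E = (5 + 4·6 + 7)/6 = 36/6 = 6
te_F = (9 + 4·13 + 17)/6 = 78/6 = 13
te_G = (1 + 4·4 + 19)/6 = 36/6 = 6
te_H = (12 + 4·14 + 22)/6 = 90/6 = 15
te_I = (2 + 4·7 + 12)/6 = 42/6 = 7
te_J = (1 + 4·3 + 11)/6 = 24/6 = 4

Forward pass:
ES_A = 0; EF_A = 14
ES_B = 0; EF_B = 10
ES_C = 14; EF_C = 14+5 = 19
ES_D = max(EF_A=14, EF_B=10) = 14; EF_D = 14+10 = 24
ES_E = max(EF_C=19, EF_D=24) = 24; EF_E = 24+6 = 30
ES_F = 24; EF_F = 24+13 = 37
ES_G = 24; EF_G = 24+6 = 30
ES_H = max(EF_B=10, EF_D=24) = 24; EF_H = 24+15 = 39
ES_I = max(EF_B=10, EF_G=30) = 30; EF_I = 30+7 = 37
ES_J = max(EF_C=19, EF_E=30, EF_F=37, EF_G=30, EF_H=39, EF_I=37) = 39; EF_J = 39+4 = 43
Expected project duration μ = 43 days. Critical path: A → D → H → J.

Backward pass:
LF_J = 43; LS_J = 43−4 = 39
LF_I = LS_J = 39; LS_I = 39−7 = 32
LF_H = LS_J = 39; LS_H = 39−15 = 24
LF_G = min(LS_I=32, LS_J=39) = 32; LS_G = 32−6 = 26
LF_F = LS_J = 39; LS_F = 39−13 = 26
LF_E = LS_J = 39; LS_E = 39−6 = 33
LF_D = min(LS_E=33, LS_F=26, LS_G=26, LS_H=24) = 24; LS_D = 24−10 = 14
LF_C = min(LS_E=33, LS_J=39) = 33; LS_C = 33−5 = 28
LF_B = min(LS_D=14, LS_H=24, LS_I=32) = 14; LS_B = 14−10 = 4
LF_A = min(LS_C=28, LS_D=14) = 14; LS_A = 14−14 = 0
Slack_B = LS_B − ES_B = 4 − 0 = 4

4 days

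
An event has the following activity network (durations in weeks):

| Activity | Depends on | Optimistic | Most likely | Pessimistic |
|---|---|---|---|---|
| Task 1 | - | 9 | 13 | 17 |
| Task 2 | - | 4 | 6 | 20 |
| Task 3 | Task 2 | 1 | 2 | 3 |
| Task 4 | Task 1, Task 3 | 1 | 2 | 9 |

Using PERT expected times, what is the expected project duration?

te_Task 1 = (9 + 4·13 + 17)/6 = 78/6 = 13
te_Task 2 = (4 + 4·6 + 20)/6 = 48/6 = 8
te_Task 3 = (1 + 4·2 + 3)/6 = 12/6 = 2
te_Task 4 = (1 + 4·2 + 9)/6 = 18/6 = 3

Forward pass:
ES_Task 1 = 0; EF_Task 1 = 13
ES_Task 2 = 0; EF_Task 2 = 8
ES_Task 3 = 8; EF_Task 3 = 8+2 = 10
ES_Task 4 = max(EF_Task 1=13, EF_Task 3=10) = 13; EF_Task 4 = 13+3 = 16
Expected project duration μ = 16 weeks. Critical path: Task 1 → Task 4.

16 weeks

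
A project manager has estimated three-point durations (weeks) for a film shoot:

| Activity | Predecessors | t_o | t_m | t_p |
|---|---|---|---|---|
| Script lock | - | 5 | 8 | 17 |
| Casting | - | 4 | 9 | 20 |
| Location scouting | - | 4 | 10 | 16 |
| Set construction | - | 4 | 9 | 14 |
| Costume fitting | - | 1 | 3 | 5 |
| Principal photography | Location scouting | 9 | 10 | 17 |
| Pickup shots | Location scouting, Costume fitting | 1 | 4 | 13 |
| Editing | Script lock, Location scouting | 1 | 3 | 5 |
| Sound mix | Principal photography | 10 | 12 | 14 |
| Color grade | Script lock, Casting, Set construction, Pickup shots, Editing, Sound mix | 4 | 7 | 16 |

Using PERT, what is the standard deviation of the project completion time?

te_Script lock = (5 + 4·8 + 17)/6 = 54/6 = 9; σ²_Script lock = ((17−5)/6)² = 4.000
te_Casting = (4 + 4·9 + 20)/6 = 60/6 = 10; σ²_Casting = ((20−4)/6)² = 7.111
te_Location scouting = (4 + 4·10 + 16)/6 = 60/6 = 10; σ²_Location scouting = ((16−4)/6)² = 4.000
te_Set construction = (4 + 4·9 + 14)/6 = 54/6 = 9; σ²_Set construction = ((14−4)/6)² = 2.778
te_Costume fitting = (1 + 4·3 + 5)/6 = 18/6 = 3; σ²_Costume fitting = ((5−1)/6)² = 0.444
te_Principal photography = (9 + 4·10 + 17)/6 = 66/6 = 11; σ²_Principal photography = ((17−9)/6)² = 1.778
te_Pickup shots = (1 + 4·4 + 13)/6 = 30/6 = 5; σ²_Pickup shots = ((13−1)/6)² = 4.000
te_Editing = (1 + 4·3 + 5)/6 = 18/6 = 3; σ²_Editing = ((5−1)/6)² = 0.444
te_Sound mix = (10 + 4·12 + 14)/6 = 72/6 = 12; σ²_Sound mix = ((14−10)/6)² = 0.444
te_Color grade = (4 + 4·7 + 16)/6 = 48/6 = 8; σ²_Color grade = ((16−4)/6)² = 4.000

Forward pass:
ES_Script lock = 0; EF_Script lock = 9
ES_Casting = 0; EF_Casting = 10
ES_Location scouting = 0; EF_Location scouting = 10
ES_Set construction = 0; EF_Set construction = 9
ES_Costume fitting = 0; EF_Costume fitting = 3
ES_Principal photography = 10; EF_Principal photography = 10+11 = 21
ES_Pickup shots = max(EF_Location scouting=10, EF_Costume fitting=3) = 10; EF_Pickup shots = 10+5 = 15
ES_Editing = max(EF_Script lock=9, EF_Location scouting=10) = 10; EF_Editing = 10+3 = 13
ES_Sound mix = 21; EF_Sound mix = 21+12 = 33
ES_Color grade = max(EF_Script lock=9, EF_Casting=10, EF_Set construction=9, EF_Pickup shots=15, EF_Editing=13, EF_Sound mix=33) = 33; EF_Color grade = 33+8 = 41
Expected project duration μ = 41 weeks. Critical path: Location scouting → Principal photography → Sound mix → Color grade.

Variance along critical path = 4.000 + 1.778 + 0.444 + 4.000 = 10.222
σ = √10.222 = 3.197 weeks

3.20 weeks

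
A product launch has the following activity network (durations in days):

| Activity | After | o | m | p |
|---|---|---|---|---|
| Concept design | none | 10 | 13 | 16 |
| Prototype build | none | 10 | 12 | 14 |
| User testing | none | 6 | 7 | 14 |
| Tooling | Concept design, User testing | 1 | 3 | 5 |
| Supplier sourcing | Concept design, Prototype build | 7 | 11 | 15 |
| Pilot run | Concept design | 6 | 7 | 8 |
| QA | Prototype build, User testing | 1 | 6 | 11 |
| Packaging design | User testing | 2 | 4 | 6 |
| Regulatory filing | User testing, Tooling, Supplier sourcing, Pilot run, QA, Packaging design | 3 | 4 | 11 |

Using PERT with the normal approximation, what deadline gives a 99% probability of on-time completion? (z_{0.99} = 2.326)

34.0 days

te_Concept design = (10 + 4·13 + 16)/6 = 78/6 = 13; σ²_Concept design = ((16−10)/6)² = 1.000
te_Prototype build = (10 + 4·12 + 14)/6 = 72/6 = 12; σ²_Prototype build = ((14−10)/6)² = 0.444
te_User testing = (6 + 4·7 + 14)/6 = 48/6 = 8; σ²_User testing = ((14−6)/6)² = 1.778
te_Tooling = (1 + 4·3 + 5)/6 = 18/6 = 3; σ²_Tooling = ((5−1)/6)² = 0.444
te_Supplier sourcing = (7 + 4·11 + 15)/6 = 66/6 = 11; σ²_Supplier sourcing = ((15−7)/6)² = 1.778
te_Pilot run = (6 + 4·7 + 8)/6 = 42/6 = 7; σ²_Pilot run = ((8−6)/6)² = 0.111
te_QA = (1 + 4·6 + 11)/6 = 36/6 = 6; σ²_QA = ((11−1)/6)² = 2.778
te_Packaging design = (2 + 4·4 + 6)/6 = 24/6 = 4; σ²_Packaging design = ((6−2)/6)² = 0.444
te_Regulatory filing = (3 + 4·4 + 11)/6 = 30/6 = 5; σ²_Regulatory filing = ((11−3)/6)² = 1.778

Forward pass:
ES_Concept design = 0; EF_Concept design = 13
ES_Prototype build = 0; EF_Prototype build = 12
ES_User testing = 0; EF_User testing = 8
ES_Tooling = max(EF_Concept design=13, EF_User testing=8) = 13; EF_Tooling = 13+3 = 16
ES_Supplier sourcing = max(EF_Concept design=13, EF_Prototype build=12) = 13; EF_Supplier sourcing = 13+11 = 24
ES_Pilot run = 13; EF_Pilot run = 13+7 = 20
ES_QA = max(EF_Prototype build=12, EF_User testing=8) = 12; EF_QA = 12+6 = 18
ES_Packaging design = 8; EF_Packaging design = 8+4 = 12
ES_Regulatory filing = max(EF_User testing=8, EF_Tooling=16, EF_Supplier sourcing=24, EF_Pilot run=20, EF_QA=18, EF_Packaging design=12) = 24; EF_Regulatory filing = 24+5 = 29
Expected project duration μ = 29 days. Critical path: Concept design → Supplier sourcing → Regulatory filing.

Variance along critical path = 1.000 + 1.778 + 1.778 = 4.556; σ = 2.134 days.
D = μ + z·σ = 29 + 2.326·2.134 = 34.0 days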